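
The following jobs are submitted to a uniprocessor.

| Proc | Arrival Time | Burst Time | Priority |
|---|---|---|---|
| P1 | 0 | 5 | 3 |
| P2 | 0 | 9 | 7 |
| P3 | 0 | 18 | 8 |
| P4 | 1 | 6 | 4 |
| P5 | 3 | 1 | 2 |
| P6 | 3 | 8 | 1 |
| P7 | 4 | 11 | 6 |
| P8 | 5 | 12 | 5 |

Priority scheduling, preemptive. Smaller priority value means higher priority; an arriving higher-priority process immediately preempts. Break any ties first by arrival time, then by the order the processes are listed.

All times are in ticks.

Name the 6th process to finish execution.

P7

Schedule: | P1 0-3 | P6 3-11 | P5 11-12 | P1 12-14 | P4 14-20 | P8 20-32 | P7 32-43 | P2 43-52 | P3 52-70 |
Completion: P1=14  P2=52  P3=70  P4=20  P5=12  P6=11  P7=43  P8=32
Finish order: P6 → P5 → P1 → P4 → P8 → P7 → P2 → P3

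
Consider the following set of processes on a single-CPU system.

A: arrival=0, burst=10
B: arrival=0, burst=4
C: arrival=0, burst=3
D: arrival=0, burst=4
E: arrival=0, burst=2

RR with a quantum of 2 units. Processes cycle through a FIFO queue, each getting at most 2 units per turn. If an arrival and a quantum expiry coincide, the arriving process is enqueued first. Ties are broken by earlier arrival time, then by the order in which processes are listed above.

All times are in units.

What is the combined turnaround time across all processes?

Gantt: | A 0-2 | B 2-4 | C 4-6 | D 6-8 | E 8-10 | A 10-12 | B 12-14 | C 14-15 | D 15-17 | A 17-23 |
Completion: A=23  B=14  C=15  D=17  E=10
Turnaround (C−A): A=23  B=14  C=15  D=17  E=10
Turnaround = completion − arrival: A=23, B=14, C=15, D=17, E=10
Total turnaround = 23 + 14 + 15 + 17 + 10 = 79

79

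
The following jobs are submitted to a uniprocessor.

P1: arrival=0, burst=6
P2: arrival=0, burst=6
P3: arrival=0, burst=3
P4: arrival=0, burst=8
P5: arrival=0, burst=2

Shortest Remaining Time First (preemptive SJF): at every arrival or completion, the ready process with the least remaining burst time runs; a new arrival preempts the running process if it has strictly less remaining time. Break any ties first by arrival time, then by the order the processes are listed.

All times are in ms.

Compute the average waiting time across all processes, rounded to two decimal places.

7.00

Schedule: | P5 0-2 | P3 2-5 | P1 5-11 | P2 11-17 | P4 17-25 |
Completion: P1=11  P2=17  P3=5  P4=25  P5=2
Turnaround (C−A): P1=11  P2=17  P3=5  P4=25  P5=2
Waiting times: P1=5, P2=11, P3=2, P4=17, P5=0
Average waiting = (5+11+2+17+0) / 5 = 35/5 = 7.00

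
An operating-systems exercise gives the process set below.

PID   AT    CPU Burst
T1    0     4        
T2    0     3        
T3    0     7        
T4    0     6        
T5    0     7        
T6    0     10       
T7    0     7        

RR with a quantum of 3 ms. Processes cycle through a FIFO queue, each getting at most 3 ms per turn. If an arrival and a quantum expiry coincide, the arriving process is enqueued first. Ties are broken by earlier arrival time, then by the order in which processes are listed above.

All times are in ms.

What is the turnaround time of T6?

Schedule: | T1 0-3 | T2 3-6 | T3 6-9 | T4 9-12 | T5 12-15 | T6 15-18 | T7 18-21 | T1 21-22 | T3 22-25 | T4 25-28 | T5 28-31 | T6 31-34 | T7 34-37 | T3 37-38 | T5 38-39 | T6 39-42 | T7 42-43 | T6 43-44 |
Completion: T1=22  T2=6  T3=38  T4=28  T5=39  T6=44  T7=43
Turnaround (C−A): T1=22  T2=6  T3=38  T4=28  T5=39  T6=44  T7=43
Turnaround(T6) = completion − arrival = 44 − 0 = 44

44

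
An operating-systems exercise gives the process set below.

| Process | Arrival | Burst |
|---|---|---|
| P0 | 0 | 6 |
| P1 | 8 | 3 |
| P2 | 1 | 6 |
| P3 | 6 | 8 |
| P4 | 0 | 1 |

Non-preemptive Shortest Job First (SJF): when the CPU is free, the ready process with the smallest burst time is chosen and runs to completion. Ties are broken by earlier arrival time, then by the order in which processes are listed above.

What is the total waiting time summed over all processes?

Gantt: | P4 0-1 | P0 1-7 | P2 7-13 | P1 13-16 | P3 16-24 |
Completion: P0=7  P1=16  P2=13  P3=24  P4=1
Turnaround (C−A): P0=7  P1=8  P2=12  P3=18  P4=1
Waiting = turnaround − burst: P0=1, P1=5, P2=6, P3=10, P4=0
Total waiting = 1 + 5 + 6 + 10 + 0 = 22

22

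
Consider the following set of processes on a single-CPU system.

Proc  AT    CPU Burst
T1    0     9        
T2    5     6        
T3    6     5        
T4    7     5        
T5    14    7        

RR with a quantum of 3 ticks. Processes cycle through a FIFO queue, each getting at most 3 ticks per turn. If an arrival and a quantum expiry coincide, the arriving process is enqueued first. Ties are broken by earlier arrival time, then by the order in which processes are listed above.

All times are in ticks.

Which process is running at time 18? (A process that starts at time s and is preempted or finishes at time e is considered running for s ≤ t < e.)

T2

Schedule: | T1 0-6 | T2 6-9 | T3 9-12 | T1 12-15 | T4 15-18 | T2 18-21 | T3 21-23 | T5 23-26 | T4 26-28 | T5 28-32 |
Completion: T1=15  T2=21  T3=23  T4=28  T5=32
Turnaround (C−A): T1=15  T2=16  T3=17  T4=21  T5=18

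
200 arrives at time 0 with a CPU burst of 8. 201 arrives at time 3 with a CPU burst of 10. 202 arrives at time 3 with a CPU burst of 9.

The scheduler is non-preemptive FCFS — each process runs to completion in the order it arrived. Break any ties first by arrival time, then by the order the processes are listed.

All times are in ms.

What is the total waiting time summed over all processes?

20

Gantt: | 200 0-8 | 201 8-18 | 202 18-27 |
Completion: 200=8  201=18  202=27
Turnaround (C−A): 200=8  201=15  202=24
Waiting = turnaround − burst: 200=0, 201=5, 202=15
Total waiting = 0 + 5 + 15 = 20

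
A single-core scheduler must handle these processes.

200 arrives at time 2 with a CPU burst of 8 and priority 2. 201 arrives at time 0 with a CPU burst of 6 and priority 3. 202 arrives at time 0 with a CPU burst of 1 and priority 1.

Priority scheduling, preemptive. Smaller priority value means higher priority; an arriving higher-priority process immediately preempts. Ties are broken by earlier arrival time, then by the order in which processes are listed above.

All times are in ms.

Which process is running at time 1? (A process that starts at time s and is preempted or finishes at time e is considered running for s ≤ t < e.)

201

Timeline: | 202 0-1 | 201 1-2 | 200 2-10 | 201 10-15 |
Completion: 200=10  201=15  202=1
Turnaround (C−A): 200=8  201=15  202=1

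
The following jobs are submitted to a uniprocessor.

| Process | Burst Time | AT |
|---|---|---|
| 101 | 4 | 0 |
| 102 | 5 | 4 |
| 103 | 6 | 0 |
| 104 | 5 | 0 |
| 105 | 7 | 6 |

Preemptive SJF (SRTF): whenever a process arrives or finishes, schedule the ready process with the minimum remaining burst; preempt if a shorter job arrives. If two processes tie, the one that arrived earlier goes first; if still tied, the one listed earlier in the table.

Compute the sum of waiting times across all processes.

37

Gantt: | 101 0-4 | 104 4-9 | 102 9-14 | 103 14-20 | 105 20-27 |
Completion: 101=4  102=14  103=20  104=9  105=27
Turnaround (C−A): 101=4  102=10  103=20  104=9  105=21
Waiting = turnaround − burst: 101=0, 102=5, 103=14, 104=4, 105=14
Total waiting = 0 + 5 + 14 + 4 + 14 = 37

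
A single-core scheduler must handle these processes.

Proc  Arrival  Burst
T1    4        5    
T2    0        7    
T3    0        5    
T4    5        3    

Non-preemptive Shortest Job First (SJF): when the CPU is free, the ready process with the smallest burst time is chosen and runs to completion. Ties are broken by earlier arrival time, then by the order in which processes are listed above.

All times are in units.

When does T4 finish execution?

8

Schedule: | T3 0-5 | T4 5-8 | T1 8-13 | T2 13-20 |
Completion: T1=13  T2=20  T3=5  T4=8
Turnaround (C−A): T1=9  T2=20  T3=5  T4=3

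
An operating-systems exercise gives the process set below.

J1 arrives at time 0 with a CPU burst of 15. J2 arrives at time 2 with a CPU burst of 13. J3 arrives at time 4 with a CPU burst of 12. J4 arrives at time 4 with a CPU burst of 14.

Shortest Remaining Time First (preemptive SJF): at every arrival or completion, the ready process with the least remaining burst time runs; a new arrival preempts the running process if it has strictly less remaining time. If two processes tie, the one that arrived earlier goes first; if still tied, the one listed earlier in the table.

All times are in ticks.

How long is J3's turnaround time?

Schedule: | J1 0-15 | J3 15-27 | J2 27-40 | J4 40-54 |
Completion: J1=15  J2=40  J3=27  J4=54
Turnaround(J3) = completion − arrival = 27 − 4 = 23

23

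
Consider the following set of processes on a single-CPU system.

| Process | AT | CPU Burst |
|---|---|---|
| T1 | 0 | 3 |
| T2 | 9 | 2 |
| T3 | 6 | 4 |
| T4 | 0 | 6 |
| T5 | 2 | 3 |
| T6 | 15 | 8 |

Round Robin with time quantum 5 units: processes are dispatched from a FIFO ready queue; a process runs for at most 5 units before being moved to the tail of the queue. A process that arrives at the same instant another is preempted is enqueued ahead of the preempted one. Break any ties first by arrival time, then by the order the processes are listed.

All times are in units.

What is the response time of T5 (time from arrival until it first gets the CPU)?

6

Gantt: | T1 0-3 | T4 3-8 | T5 8-11 | T3 11-15 | T4 15-16 | T2 16-18 | T6 18-26 |
Completion: T1=3  T2=18  T3=15  T4=16  T5=11  T6=26
Response(T5) = first start − arrival = 8 − 2 = 6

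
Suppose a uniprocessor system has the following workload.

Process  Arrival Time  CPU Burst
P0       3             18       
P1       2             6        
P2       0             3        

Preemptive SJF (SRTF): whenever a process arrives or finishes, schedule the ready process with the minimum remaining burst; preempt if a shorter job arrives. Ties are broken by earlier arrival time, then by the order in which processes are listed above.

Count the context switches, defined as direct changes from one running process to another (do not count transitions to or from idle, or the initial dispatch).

2

Gantt: | P2 0-3 | P1 3-9 | P0 9-27 |
Completion: P0=27  P1=9  P2=3
Turnaround (C−A): P0=24  P1=7  P2=3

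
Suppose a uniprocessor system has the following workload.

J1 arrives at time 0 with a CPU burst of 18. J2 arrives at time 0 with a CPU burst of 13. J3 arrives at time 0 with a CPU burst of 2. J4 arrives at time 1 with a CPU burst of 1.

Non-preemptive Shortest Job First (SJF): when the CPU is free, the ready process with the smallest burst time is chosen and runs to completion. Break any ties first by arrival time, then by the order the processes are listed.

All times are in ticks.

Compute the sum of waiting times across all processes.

Schedule: | J3 0-2 | J4 2-3 | J2 3-16 | J1 16-34 |
Completion: J1=34  J2=16  J3=2  J4=3
Waiting = turnaround − burst: J1=16, J2=3, J3=0, J4=1
Total waiting = 16 + 3 + 0 + 1 = 20

20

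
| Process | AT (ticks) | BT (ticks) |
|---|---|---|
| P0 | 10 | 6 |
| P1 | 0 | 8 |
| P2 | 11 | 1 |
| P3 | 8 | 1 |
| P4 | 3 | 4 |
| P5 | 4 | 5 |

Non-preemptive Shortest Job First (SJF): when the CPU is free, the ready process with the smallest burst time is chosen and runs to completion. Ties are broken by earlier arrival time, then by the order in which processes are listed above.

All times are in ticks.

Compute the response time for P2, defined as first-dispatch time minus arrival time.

2

Gantt: | P1 0-8 | P3 8-9 | P4 9-13 | P2 13-14 | P5 14-19 | P0 19-25 |
Completion: P0=25  P1=8  P2=14  P3=9  P4=13  P5=19
Turnaround (C−A): P0=15  P1=8  P2=3  P3=1  P4=10  P5=15
Response(P2) = first start − arrival = 13 − 11 = 2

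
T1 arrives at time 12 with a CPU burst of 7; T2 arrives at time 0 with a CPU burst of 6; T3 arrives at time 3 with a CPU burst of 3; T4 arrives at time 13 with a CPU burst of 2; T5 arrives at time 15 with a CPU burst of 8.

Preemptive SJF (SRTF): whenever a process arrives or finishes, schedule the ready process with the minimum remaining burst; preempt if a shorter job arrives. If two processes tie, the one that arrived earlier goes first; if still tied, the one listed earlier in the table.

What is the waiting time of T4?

Gantt: | T2 0-6 | T3 6-9 | idle 9-12 | T1 12-13 | T4 13-15 | T1 15-21 | T5 21-29 |
Completion: T1=21  T2=6  T3=9  T4=15  T5=29
Turnaround (C−A): T1=9  T2=6  T3=6  T4=2  T5=14
Waiting(T4) = turnaround − burst = 2 − 2 = 0

0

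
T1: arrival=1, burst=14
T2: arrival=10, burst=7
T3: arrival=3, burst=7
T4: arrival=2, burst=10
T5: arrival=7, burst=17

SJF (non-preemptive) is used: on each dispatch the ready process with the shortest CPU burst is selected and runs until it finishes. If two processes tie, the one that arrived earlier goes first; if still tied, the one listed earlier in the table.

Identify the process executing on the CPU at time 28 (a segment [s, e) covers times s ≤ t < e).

Schedule: | idle 0-1 | T1 1-15 | T3 15-22 | T2 22-29 | T4 29-39 | T5 39-56 |
Completion: T1=15  T2=29  T3=22  T4=39  T5=56
Turnaround (C−A): T1=14  T2=19  T3=19  T4=37  T5=49

T2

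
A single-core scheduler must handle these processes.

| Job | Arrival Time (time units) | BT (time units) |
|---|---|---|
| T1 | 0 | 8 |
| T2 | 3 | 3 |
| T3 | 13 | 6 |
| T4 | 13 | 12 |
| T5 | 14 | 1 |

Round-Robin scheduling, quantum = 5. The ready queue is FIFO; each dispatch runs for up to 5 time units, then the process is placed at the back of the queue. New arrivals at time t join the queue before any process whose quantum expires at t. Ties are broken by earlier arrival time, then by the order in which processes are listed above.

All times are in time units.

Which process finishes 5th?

Gantt: | T1 0-5 | T2 5-8 | T1 8-11 | idle 11-13 | T3 13-18 | T4 18-23 | T5 23-24 | T3 24-25 | T4 25-32 |
Completion: T1=11  T2=8  T3=25  T4=32  T5=24
Finish order: T2 → T1 → T5 → T3 → T4

T4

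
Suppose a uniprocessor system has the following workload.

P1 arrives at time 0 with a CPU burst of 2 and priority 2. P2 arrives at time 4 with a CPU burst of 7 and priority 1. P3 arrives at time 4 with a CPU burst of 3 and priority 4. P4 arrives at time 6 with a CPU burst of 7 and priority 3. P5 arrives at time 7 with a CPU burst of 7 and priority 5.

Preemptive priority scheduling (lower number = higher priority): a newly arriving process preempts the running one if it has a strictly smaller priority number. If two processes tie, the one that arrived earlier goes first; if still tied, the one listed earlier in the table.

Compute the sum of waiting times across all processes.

33

Schedule: | P1 0-2 | idle 2-4 | P2 4-11 | P4 11-18 | P3 18-21 | P5 21-28 |
Completion: P1=2  P2=11  P3=21  P4=18  P5=28
Turnaround (C−A): P1=2  P2=7  P3=17  P4=12  P5=21
Waiting = turnaround − burst: P1=0, P2=0, P3=14, P4=5, P5=14
Total waiting = 0 + 0 + 14 + 5 + 14 = 33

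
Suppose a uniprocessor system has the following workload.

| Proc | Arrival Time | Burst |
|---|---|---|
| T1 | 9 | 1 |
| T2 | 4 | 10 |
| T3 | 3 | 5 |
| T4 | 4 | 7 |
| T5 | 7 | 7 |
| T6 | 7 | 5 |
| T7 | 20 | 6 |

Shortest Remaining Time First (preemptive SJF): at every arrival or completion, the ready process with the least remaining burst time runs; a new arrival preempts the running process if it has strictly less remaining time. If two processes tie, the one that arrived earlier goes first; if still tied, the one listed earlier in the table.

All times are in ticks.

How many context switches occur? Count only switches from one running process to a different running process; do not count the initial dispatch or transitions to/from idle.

Gantt: | idle 0-3 | T3 3-8 | T6 8-9 | T1 9-10 | T6 10-14 | T4 14-21 | T7 21-27 | T5 27-34 | T2 34-44 |
Completion: T1=10  T2=44  T3=8  T4=21  T5=34  T6=14  T7=27

7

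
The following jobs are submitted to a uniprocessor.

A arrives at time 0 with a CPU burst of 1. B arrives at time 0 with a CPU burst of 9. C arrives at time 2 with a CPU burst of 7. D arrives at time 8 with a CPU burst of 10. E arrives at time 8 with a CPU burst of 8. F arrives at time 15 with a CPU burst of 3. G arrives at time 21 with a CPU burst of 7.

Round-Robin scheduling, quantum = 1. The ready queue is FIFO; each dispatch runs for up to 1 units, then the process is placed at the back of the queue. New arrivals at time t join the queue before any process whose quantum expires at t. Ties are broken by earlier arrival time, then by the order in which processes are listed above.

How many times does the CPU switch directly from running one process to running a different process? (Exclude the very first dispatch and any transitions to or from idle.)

44

Gantt: | A 0-1 | B 1-2 | C 2-3 | B 3-4 | C 4-5 | B 5-6 | C 6-7 | B 7-8 | C 8-9 | D 9-10 | E 10-11 | B 11-12 | C 12-13 | D 13-14 | E 14-15 | B 15-16 | C 16-17 | D 17-18 | F 18-19 | E 19-20 | B 20-21 | C 21-22 | D 22-23 | F 23-24 | E 24-25 | G 25-26 | B 26-27 | D 27-28 | F 28-29 | E 29-30 | G 30-31 | B 31-32 | D 32-33 | E 33-34 | G 34-35 | D 35-36 | E 36-37 | G 37-38 | D 38-39 | E 39-40 | G 40-41 | D 41-42 | G 42-43 | D 43-44 | G 44-45 |
Completion: A=1  B=32  C=22  D=44  E=40  F=29  G=45
Turnaround (C−A): A=1  B=32  C=20  D=36  E=32  F=14  G=24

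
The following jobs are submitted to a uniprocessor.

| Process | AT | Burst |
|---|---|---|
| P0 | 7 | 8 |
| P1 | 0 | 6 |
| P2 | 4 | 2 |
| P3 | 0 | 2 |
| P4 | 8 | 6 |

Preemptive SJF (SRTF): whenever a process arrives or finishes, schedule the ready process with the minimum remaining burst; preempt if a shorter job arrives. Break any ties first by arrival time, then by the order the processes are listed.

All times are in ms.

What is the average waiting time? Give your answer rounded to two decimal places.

Timeline: | P3 0-2 | P1 2-4 | P2 4-6 | P1 6-10 | P4 10-16 | P0 16-24 |
Completion: P0=24  P1=10  P2=6  P3=2  P4=16
Turnaround (C−A): P0=17  P1=10  P2=2  P3=2  P4=8
Waiting times: P0=9, P1=4, P2=0, P3=0, P4=2
Average waiting = (9+4+0+0+2) / 5 = 15/5 = 3.00

3.00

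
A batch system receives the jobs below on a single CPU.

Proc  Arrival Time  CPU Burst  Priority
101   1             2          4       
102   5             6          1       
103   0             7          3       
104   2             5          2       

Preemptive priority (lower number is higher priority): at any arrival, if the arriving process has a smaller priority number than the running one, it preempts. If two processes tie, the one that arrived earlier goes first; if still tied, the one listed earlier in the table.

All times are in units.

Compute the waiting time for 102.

Gantt: | 103 0-2 | 104 2-5 | 102 5-11 | 104 11-13 | 103 13-18 | 101 18-20 |
Completion: 101=20  102=11  103=18  104=13
Waiting(102) = turnaround − burst = 6 − 6 = 0

0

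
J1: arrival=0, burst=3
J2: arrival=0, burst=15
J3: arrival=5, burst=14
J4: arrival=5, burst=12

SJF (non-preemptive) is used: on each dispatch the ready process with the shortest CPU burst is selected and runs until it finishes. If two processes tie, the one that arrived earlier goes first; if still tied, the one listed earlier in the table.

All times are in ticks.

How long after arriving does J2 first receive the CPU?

Gantt: | J1 0-3 | J2 3-18 | J4 18-30 | J3 30-44 |
Completion: J1=3  J2=18  J3=44  J4=30
Response(J2) = first start − arrival = 3 − 0 = 3

3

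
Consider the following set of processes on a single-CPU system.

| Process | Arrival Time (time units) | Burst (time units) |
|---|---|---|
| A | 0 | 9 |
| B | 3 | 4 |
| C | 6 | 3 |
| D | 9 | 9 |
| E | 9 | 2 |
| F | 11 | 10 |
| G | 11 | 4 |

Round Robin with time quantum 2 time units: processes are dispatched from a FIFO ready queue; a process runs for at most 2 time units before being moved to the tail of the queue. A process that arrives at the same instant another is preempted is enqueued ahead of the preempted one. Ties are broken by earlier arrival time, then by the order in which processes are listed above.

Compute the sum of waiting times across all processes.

Gantt: | A 0-4 | B 4-6 | A 6-8 | C 8-10 | B 10-12 | A 12-14 | D 14-16 | E 16-18 | C 18-19 | F 19-21 | G 21-23 | A 23-24 | D 24-26 | F 26-28 | G 28-30 | D 30-32 | F 32-34 | D 34-36 | F 36-38 | D 38-39 | F 39-41 |
Completion: A=24  B=12  C=19  D=39  E=18  F=41  G=30
Waiting = turnaround − burst: A=15, B=5, C=10, D=21, E=7, F=20, G=15
Total waiting = 15 + 5 + 10 + 21 + 7 + 20 + 15 = 93

93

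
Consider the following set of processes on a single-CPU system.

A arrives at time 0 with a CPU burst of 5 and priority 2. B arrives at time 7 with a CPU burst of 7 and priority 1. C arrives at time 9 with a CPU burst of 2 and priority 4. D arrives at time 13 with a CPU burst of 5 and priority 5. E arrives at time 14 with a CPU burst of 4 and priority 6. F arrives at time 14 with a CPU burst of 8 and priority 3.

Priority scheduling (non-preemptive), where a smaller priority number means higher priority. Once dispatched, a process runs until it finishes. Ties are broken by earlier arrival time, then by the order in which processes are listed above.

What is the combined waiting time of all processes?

39

Gantt: | A 0-5 | idle 5-7 | B 7-14 | F 14-22 | C 22-24 | D 24-29 | E 29-33 |
Completion: A=5  B=14  C=24  D=29  E=33  F=22
Waiting = turnaround − burst: A=0, B=0, C=13, D=11, E=15, F=0
Total waiting = 0 + 0 + 13 + 11 + 15 + 0 = 39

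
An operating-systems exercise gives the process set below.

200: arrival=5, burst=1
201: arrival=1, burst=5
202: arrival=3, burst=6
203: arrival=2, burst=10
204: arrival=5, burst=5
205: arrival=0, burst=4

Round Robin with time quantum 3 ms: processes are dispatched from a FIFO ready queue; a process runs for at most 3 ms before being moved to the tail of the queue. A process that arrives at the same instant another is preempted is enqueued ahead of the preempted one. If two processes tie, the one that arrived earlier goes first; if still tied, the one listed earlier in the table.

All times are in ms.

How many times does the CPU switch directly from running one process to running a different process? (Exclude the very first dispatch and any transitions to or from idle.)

11

Schedule: | 205 0-3 | 201 3-6 | 203 6-9 | 202 9-12 | 205 12-13 | 200 13-14 | 204 14-17 | 201 17-19 | 203 19-22 | 202 22-25 | 204 25-27 | 203 27-31 |
Completion: 200=14  201=19  202=25  203=31  204=27  205=13
Turnaround (C−A): 200=9  201=18  202=22  203=29  204=22  205=13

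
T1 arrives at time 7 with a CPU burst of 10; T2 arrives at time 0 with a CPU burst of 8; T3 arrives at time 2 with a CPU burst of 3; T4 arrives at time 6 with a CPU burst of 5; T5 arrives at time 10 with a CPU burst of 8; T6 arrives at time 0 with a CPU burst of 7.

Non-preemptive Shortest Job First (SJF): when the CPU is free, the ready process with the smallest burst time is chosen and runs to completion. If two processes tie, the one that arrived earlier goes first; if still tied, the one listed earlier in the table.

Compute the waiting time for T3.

5

Schedule: | T6 0-7 | T3 7-10 | T4 10-15 | T2 15-23 | T5 23-31 | T1 31-41 |
Completion: T1=41  T2=23  T3=10  T4=15  T5=31  T6=7
Waiting(T3) = turnaround − burst = 8 − 3 = 5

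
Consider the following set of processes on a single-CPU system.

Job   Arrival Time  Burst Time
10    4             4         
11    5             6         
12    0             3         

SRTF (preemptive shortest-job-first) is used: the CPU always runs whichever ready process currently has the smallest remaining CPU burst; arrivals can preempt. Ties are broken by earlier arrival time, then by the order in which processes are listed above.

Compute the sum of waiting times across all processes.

3

Schedule: | 12 0-3 | idle 3-4 | 10 4-8 | 11 8-14 |
Completion: 10=8  11=14  12=3
Turnaround (C−A): 10=4  11=9  12=3
Waiting = turnaround − burst: 10=0, 11=3, 12=0
Total waiting = 0 + 3 + 0 = 3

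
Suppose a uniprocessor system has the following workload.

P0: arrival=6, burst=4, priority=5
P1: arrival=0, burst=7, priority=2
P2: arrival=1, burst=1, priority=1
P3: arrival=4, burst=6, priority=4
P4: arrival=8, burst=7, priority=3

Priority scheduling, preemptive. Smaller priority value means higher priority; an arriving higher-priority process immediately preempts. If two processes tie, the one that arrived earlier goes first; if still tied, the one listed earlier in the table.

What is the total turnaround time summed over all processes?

52

Timeline: | P1 0-1 | P2 1-2 | P1 2-8 | P4 8-15 | P3 15-21 | P0 21-25 |
Completion: P0=25  P1=8  P2=2  P3=21  P4=15
Turnaround (C−A): P0=19  P1=8  P2=1  P3=17  P4=7
Turnaround = completion − arrival: P0=19, P1=8, P2=1, P3=17, P4=7
Total turnaround = 19 + 8 + 1 + 17 + 7 = 52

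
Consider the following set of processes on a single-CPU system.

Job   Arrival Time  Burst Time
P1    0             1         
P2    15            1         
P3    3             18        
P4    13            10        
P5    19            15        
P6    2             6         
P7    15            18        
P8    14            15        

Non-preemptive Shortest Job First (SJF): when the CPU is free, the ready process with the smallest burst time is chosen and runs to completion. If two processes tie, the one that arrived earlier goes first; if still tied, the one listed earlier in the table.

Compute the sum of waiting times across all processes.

Timeline: | P1 0-1 | idle 1-2 | P6 2-8 | P3 8-26 | P2 26-27 | P4 27-37 | P8 37-52 | P5 52-67 | P7 67-85 |
Completion: P1=1  P2=27  P3=26  P4=37  P5=67  P6=8  P7=85  P8=52
Turnaround (C−A): P1=1  P2=12  P3=23  P4=24  P5=48  P6=6  P7=70  P8=38
Waiting = turnaround − burst: P1=0, P2=11, P3=5, P4=14, P5=33, P6=0, P7=52, P8=23
Total waiting = 0 + 11 + 5 + 14 + 33 + 0 + 52 + 23 = 138

138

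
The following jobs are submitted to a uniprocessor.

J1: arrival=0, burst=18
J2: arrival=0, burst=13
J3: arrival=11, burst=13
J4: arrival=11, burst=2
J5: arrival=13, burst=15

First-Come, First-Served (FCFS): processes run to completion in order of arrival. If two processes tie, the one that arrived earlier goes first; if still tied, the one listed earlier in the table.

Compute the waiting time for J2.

18

Timeline: | J1 0-18 | J2 18-31 | J3 31-44 | J4 44-46 | J5 46-61 |
Completion: J1=18  J2=31  J3=44  J4=46  J5=61
Turnaround (C−A): J1=18  J2=31  J3=33  J4=35  J5=48
Waiting(J2) = turnaround − burst = 31 − 13 = 18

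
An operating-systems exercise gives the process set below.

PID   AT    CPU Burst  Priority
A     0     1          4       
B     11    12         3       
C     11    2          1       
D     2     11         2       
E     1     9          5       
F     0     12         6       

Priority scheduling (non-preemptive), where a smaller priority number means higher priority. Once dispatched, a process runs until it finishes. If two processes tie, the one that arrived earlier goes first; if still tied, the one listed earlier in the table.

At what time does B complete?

Gantt: | A 0-1 | E 1-10 | D 10-21 | C 21-23 | B 23-35 | F 35-47 |
Completion: A=1  B=35  C=23  D=21  E=10  F=47
Turnaround (C−A): A=1  B=24  C=12  D=19  E=9  F=47

35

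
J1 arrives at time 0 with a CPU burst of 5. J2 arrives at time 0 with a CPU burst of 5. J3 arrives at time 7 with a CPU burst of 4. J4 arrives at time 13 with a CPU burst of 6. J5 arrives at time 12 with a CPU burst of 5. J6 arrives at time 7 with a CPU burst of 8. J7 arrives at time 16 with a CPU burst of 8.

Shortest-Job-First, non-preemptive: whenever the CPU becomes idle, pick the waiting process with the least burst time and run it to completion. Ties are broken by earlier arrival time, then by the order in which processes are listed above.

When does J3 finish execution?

Timeline: | J1 0-5 | J2 5-10 | J3 10-14 | J5 14-19 | J4 19-25 | J6 25-33 | J7 33-41 |
Completion: J1=5  J2=10  J3=14  J4=25  J5=19  J6=33  J7=41
Turnaround (C−A): J1=5  J2=10  J3=7  J4=12  J5=7  J6=26  J7=25

14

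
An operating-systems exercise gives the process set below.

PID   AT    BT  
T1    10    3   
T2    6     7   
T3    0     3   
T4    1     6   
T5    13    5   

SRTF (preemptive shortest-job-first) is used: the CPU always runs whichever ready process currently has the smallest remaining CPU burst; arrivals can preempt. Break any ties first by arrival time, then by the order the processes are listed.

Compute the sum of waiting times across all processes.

Gantt: | T3 0-3 | T4 3-9 | T2 9-10 | T1 10-13 | T5 13-18 | T2 18-24 |
Completion: T1=13  T2=24  T3=3  T4=9  T5=18
Waiting = turnaround − burst: T1=0, T2=11, T3=0, T4=2, T5=0
Total waiting = 0 + 11 + 0 + 2 + 0 = 13

13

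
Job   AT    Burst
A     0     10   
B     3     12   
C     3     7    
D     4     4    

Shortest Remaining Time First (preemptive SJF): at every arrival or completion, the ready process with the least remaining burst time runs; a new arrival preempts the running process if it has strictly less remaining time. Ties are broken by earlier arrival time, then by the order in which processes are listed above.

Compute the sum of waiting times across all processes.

Timeline: | A 0-4 | D 4-8 | A 8-14 | C 14-21 | B 21-33 |
Completion: A=14  B=33  C=21  D=8
Waiting = turnaround − burst: A=4, B=18, C=11, D=0
Total waiting = 4 + 18 + 11 + 0 = 33

33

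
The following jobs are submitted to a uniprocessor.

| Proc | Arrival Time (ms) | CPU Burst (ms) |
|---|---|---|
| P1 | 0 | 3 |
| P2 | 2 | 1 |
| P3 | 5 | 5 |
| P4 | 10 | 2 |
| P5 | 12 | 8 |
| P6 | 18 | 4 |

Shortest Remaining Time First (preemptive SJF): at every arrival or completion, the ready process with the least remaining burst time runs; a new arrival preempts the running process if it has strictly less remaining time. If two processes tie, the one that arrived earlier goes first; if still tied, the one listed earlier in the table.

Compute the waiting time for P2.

Gantt: | P1 0-3 | P2 3-4 | idle 4-5 | P3 5-10 | P4 10-12 | P5 12-20 | P6 20-24 |
Completion: P1=3  P2=4  P3=10  P4=12  P5=20  P6=24
Turnaround (C−A): P1=3  P2=2  P3=5  P4=2  P5=8  P6=6
Waiting(P2) = turnaround − burst = 2 − 1 = 1

1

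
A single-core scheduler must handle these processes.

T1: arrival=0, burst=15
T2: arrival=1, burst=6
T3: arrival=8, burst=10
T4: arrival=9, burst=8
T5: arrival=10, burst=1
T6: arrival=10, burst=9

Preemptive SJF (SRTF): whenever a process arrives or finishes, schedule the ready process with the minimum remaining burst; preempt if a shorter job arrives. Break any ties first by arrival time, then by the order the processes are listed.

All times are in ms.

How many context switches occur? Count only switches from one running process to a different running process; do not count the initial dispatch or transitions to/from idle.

Schedule: | T1 0-1 | T2 1-7 | T1 7-8 | T3 8-9 | T4 9-10 | T5 10-11 | T4 11-18 | T3 18-27 | T6 27-36 | T1 36-49 |
Completion: T1=49  T2=7  T3=27  T4=18  T5=11  T6=36
Turnaround (C−A): T1=49  T2=6  T3=19  T4=9  T5=1  T6=26

9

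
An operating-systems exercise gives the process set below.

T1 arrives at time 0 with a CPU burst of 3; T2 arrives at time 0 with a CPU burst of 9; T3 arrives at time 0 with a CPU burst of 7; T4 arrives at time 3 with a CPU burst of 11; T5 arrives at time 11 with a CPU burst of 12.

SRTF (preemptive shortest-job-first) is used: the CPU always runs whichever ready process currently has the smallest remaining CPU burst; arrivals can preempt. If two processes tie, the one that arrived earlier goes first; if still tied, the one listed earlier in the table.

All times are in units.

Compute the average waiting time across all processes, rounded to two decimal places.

Schedule: | T1 0-3 | T3 3-10 | T2 10-19 | T4 19-30 | T5 30-42 |
Completion: T1=3  T2=19  T3=10  T4=30  T5=42
Turnaround (C−A): T1=3  T2=19  T3=10  T4=27  T5=31
Waiting times: T1=0, T2=10, T3=3, T4=16, T5=19
Average waiting = (0+10+3+16+19) / 5 = 48/5 = 9.60

9.60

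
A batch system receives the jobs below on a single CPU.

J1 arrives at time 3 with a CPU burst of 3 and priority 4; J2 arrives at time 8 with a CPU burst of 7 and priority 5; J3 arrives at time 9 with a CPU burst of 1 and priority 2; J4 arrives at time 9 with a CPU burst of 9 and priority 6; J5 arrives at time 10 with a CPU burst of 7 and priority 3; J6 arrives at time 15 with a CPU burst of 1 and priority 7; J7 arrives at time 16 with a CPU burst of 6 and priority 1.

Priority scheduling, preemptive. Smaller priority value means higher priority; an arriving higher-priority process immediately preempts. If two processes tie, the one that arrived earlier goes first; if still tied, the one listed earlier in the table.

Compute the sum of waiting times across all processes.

Timeline: | idle 0-3 | J1 3-6 | idle 6-8 | J2 8-9 | J3 9-10 | J5 10-16 | J7 16-22 | J5 22-23 | J2 23-29 | J4 29-38 | J6 38-39 |
Completion: J1=6  J2=29  J3=10  J4=38  J5=23  J6=39  J7=22
Turnaround (C−A): J1=3  J2=21  J3=1  J4=29  J5=13  J6=24  J7=6
Waiting = turnaround − burst: J1=0, J2=14, J3=0, J4=20, J5=6, J6=23, J7=0
Total waiting = 0 + 14 + 0 + 20 + 6 + 23 + 0 = 63

63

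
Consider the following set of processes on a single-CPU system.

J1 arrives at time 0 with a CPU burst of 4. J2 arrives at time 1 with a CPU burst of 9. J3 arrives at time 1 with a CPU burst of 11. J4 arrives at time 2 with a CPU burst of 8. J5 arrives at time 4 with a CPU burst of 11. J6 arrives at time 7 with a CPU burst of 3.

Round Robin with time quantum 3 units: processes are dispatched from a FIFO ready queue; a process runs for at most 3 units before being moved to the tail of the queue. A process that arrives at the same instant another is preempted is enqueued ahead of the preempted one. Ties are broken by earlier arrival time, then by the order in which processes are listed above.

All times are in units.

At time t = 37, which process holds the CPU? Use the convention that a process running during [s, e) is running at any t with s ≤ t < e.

J4

Schedule: | J1 0-3 | J2 3-6 | J3 6-9 | J4 9-12 | J1 12-13 | J5 13-16 | J2 16-19 | J6 19-22 | J3 22-25 | J4 25-28 | J5 28-31 | J2 31-34 | J3 34-37 | J4 37-39 | J5 39-42 | J3 42-44 | J5 44-46 |
Completion: J1=13  J2=34  J3=44  J4=39  J5=46  J6=22
Turnaround (C−A): J1=13  J2=33  J3=43  J4=37  J5=42  J6=15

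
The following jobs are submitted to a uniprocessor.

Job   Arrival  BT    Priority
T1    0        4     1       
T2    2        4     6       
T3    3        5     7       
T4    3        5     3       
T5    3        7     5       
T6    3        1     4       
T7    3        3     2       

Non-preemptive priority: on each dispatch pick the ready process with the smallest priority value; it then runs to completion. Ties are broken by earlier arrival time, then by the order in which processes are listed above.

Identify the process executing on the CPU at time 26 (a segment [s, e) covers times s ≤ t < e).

T3

Timeline: | T1 0-4 | T7 4-7 | T4 7-12 | T6 12-13 | T5 13-20 | T2 20-24 | T3 24-29 |
Completion: T1=4  T2=24  T3=29  T4=12  T5=20  T6=13  T7=7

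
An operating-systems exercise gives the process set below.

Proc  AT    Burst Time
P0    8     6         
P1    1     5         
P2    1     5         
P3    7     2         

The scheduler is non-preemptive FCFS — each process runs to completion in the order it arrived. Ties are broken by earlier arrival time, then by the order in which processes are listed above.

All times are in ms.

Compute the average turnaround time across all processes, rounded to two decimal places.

8.00

Schedule: | idle 0-1 | P1 1-6 | P2 6-11 | P3 11-13 | P0 13-19 |
Completion: P0=19  P1=6  P2=11  P3=13
Turnaround (C−A): P0=11  P1=5  P2=10  P3=6
Turnaround times: P0=11, P1=5, P2=10, P3=6
Average turnaround = (11+5+10+6) / 4 = 32/4 = 8.00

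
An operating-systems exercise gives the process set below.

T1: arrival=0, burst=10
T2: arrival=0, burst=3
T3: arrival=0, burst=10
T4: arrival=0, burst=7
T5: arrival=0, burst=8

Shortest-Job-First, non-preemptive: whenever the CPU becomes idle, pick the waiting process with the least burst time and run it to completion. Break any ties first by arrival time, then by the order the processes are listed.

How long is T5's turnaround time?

18

Schedule: | T2 0-3 | T4 3-10 | T5 10-18 | T1 18-28 | T3 28-38 |
Completion: T1=28  T2=3  T3=38  T4=10  T5=18
Turnaround(T5) = completion − arrival = 18 − 0 = 18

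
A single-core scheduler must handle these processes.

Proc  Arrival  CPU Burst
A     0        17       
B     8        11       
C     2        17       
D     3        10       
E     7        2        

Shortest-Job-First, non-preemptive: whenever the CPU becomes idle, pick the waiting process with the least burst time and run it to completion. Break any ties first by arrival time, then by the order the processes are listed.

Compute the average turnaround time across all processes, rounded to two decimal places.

28.40

Schedule: | A 0-17 | E 17-19 | D 19-29 | B 29-40 | C 40-57 |
Completion: A=17  B=40  C=57  D=29  E=19
Turnaround times: A=17, B=32, C=55, D=26, E=12
Average turnaround = (17+32+55+26+12) / 5 = 142/5 = 28.40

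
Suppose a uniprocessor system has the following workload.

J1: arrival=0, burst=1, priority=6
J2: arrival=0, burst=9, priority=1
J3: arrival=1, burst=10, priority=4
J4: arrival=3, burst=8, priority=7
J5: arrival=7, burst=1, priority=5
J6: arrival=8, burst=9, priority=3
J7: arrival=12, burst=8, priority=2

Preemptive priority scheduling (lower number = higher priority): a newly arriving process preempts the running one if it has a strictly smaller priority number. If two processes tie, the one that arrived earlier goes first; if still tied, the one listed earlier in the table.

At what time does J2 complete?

9

Schedule: | J2 0-9 | J6 9-12 | J7 12-20 | J6 20-26 | J3 26-36 | J5 36-37 | J1 37-38 | J4 38-46 |
Completion: J1=38  J2=9  J3=36  J4=46  J5=37  J6=26  J7=20
Turnaround (C−A): J1=38  J2=9  J3=35  J4=43  J5=30  J6=18  J7=8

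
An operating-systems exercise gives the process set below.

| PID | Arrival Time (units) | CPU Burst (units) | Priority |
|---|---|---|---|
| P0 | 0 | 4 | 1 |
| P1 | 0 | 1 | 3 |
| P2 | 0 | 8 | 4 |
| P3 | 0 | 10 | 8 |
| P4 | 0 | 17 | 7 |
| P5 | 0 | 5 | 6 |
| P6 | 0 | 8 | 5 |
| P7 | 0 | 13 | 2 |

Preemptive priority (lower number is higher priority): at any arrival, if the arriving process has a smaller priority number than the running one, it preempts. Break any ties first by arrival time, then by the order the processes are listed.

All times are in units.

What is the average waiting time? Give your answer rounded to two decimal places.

24.25

Timeline: | P0 0-4 | P7 4-17 | P1 17-18 | P2 18-26 | P6 26-34 | P5 34-39 | P4 39-56 | P3 56-66 |
Completion: P0=4  P1=18  P2=26  P3=66  P4=56  P5=39  P6=34  P7=17
Waiting times: P0=0, P1=17, P2=18, P3=56, P4=39, P5=34, P6=26, P7=4
Average waiting = (0+17+18+56+39+34+26+4) / 8 = 194/8 = 24.25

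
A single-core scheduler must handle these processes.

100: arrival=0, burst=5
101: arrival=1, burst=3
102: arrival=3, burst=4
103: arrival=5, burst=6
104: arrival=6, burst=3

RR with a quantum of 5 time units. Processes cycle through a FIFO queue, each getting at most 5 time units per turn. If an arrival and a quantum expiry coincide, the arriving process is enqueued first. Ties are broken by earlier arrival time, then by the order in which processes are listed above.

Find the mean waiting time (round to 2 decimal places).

6.00

Gantt: | 100 0-5 | 101 5-8 | 102 8-12 | 103 12-17 | 104 17-20 | 103 20-21 |
Completion: 100=5  101=8  102=12  103=21  104=20
Turnaround (C−A): 100=5  101=7  102=9  103=16  104=14
Waiting times: 100=0, 101=4, 102=5, 103=10, 104=11
Average waiting = (0+4+5+10+11) / 5 = 30/5 = 6.00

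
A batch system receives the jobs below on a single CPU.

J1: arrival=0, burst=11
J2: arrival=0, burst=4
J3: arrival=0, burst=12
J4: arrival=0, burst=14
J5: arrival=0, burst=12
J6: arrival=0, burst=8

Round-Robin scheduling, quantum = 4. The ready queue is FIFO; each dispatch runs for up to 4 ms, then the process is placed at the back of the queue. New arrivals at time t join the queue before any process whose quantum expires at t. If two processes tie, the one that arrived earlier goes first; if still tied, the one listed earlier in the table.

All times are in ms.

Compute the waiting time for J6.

Schedule: | J1 0-4 | J2 4-8 | J3 8-12 | J4 12-16 | J5 16-20 | J6 20-24 | J1 24-28 | J3 28-32 | J4 32-36 | J5 36-40 | J6 40-44 | J1 44-47 | J3 47-51 | J4 51-55 | J5 55-59 | J4 59-61 |
Completion: J1=47  J2=8  J3=51  J4=61  J5=59  J6=44
Waiting(J6) = turnaround − burst = 44 − 8 = 36

36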